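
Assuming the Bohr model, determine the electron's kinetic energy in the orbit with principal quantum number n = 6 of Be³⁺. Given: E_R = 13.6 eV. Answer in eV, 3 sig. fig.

6.04 eV

For a Coulomb orbit the virial theorem gives K = −E_n.
E_n = −E_R·Z²/n², so K = E_R·Z²/n² = 13.6 × 4²/6² = 6.04 eV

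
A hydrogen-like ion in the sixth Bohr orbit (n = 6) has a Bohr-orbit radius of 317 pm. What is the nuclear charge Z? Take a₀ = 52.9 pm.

6

r_n = n²a₀/Z ⇒ Z = n²a₀/r = 6² × 52.9 / 317 ≈ 6.01
Z = 6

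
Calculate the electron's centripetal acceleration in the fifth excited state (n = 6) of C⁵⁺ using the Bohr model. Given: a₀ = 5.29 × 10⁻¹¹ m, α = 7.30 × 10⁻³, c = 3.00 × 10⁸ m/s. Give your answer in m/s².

1.51 × 10²² m/s²

r = n²a₀/Z = 3.17 × 10⁻¹⁰ m, v = Zαc/n = 2.19 × 10⁶ m/s
a = v²/r = (2.19 × 10⁶)² / 3.17 × 10⁻¹⁰ = 1.51 × 10²² m/s²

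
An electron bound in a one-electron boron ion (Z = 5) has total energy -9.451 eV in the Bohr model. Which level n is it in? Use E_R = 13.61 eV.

E_n = −E_R Z²/n² ⇒ n² = E_R Z²/(−E_n) = 13.61 × 5² / 9.451 ≈ 36.00
n = 6

6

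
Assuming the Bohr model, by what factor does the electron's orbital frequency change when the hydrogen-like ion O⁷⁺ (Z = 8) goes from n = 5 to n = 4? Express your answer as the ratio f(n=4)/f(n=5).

f ∝ Z^2 · n^-3; with Z fixed, f ∝ n^-3.
f(n=4)/f(n=5) = (4/5)^-3 = 125/64

125/64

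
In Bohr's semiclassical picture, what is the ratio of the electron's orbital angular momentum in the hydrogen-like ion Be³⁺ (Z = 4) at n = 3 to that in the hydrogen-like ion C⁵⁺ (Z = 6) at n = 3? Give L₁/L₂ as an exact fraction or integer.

1

L = nℏ is independent of Z.
L₁/L₂ = n₁/n₂ = 3/3 = 1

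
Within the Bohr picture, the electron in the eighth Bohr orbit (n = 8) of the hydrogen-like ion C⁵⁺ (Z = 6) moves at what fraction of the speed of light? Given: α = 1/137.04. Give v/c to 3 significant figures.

0.00547

v_n = Zαc/n, so v/c = Zα/n = 6 × 0.00730 / 8 = 0.00547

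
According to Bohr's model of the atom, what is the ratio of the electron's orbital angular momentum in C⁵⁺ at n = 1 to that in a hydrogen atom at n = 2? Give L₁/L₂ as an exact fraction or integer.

L = nℏ is independent of Z.
L₁/L₂ = n₁/n₂ = 1/2 = 1/2

1/2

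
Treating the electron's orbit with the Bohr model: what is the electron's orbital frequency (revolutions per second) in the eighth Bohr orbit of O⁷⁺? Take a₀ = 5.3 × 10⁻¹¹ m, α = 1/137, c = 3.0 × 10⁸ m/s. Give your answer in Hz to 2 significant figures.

8.2 × 10¹⁴ Hz

r = n²a₀/Z = 4.2 × 10⁻¹⁰ m, v = Zαc/n = 2.2 × 10⁶ m/s
f = v/(2πr) = 8.2 × 10¹⁴ Hz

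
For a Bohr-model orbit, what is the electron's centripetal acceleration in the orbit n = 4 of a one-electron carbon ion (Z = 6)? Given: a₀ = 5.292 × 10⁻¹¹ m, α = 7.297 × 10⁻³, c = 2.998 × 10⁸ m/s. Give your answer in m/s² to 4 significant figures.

7.630 × 10²² m/s²

r = n²a₀/Z = 1.411 × 10⁻¹⁰ m, v = Zαc/n = 3.281 × 10⁶ m/s
a = v²/r = (3.281 × 10⁶)² / 1.411 × 10⁻¹⁰ = 7.630 × 10²² m/s²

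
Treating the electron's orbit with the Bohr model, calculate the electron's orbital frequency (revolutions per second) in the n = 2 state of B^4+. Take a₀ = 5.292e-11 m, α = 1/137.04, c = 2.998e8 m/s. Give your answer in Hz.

r = n²a₀/Z = 4.234e-11 m, v = Zαc/n = 5.469e6 m/s
f = v/(2πr) = 2.056e16 Hz

2.056e16 Hz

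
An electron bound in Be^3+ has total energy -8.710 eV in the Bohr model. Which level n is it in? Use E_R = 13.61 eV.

5

E_n = −E_R Z²/n² ⇒ n² = E_R Z²/(−E_n) = 13.61 × 4² / 8.710 ≈ 25.00
n = 5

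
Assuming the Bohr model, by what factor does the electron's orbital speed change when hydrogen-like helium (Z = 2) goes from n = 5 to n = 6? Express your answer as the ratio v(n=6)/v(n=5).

5/6

v ∝ Z^1 · n^-1; with Z fixed, v ∝ n^-1.
v(n=6)/v(n=5) = (6/5)^-1 = 5/6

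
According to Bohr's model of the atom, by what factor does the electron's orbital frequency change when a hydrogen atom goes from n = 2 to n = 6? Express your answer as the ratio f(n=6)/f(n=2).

1/27

f ∝ Z^2 · n^-3; with Z fixed, f ∝ n^-3.
f(n=6)/f(n=2) = (6/2)^-3 = 1/27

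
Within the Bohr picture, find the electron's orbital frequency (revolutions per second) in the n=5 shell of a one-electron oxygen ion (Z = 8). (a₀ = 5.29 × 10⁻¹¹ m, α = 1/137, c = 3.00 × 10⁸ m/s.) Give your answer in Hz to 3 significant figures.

3.37 × 10¹⁵ Hz

r = n²a₀/Z = 1.65 × 10⁻¹⁰ m, v = Zαc/n = 3.50 × 10⁶ m/s
f = v/(2πr) = 3.37 × 10¹⁵ Hz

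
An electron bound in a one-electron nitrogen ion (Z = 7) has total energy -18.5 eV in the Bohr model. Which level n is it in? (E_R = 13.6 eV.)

6

E_n = −E_R Z²/n² ⇒ n² = E_R Z²/(−E_n) = 13.6 × 7² / 18.5 ≈ 36.02
n = 6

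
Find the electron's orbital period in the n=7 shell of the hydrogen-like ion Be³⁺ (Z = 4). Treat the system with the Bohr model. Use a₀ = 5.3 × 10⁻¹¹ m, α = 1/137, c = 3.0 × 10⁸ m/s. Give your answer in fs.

3.3 fs

r = n²a₀/Z = 7²·5.3 × 10⁻¹¹/4 = 6.5 × 10⁻¹⁰ m
v = Zαc/n = 4·0.0073·3.0 × 10⁸/7 = 1.3 × 10⁶ m/s
T = 2πr/v = 3.3 × 10⁻¹⁵ s = 3.3 fs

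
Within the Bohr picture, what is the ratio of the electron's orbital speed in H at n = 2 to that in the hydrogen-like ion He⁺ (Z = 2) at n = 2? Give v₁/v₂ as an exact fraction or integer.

1/2

v ∝ Z^1 · n^-1
v₁/v₂ = (1/2)^1 · (2/2)^-1 = 1/2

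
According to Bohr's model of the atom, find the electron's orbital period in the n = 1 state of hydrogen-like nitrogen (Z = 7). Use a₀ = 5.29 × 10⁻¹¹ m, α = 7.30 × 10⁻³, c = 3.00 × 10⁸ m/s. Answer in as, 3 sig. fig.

3.10 as

r = n²a₀/Z = 1²·5.29 × 10⁻¹¹/7 = 7.56 × 10⁻¹² m
v = Zαc/n = 7·0.00730·3.00 × 10⁸/1 = 1.53 × 10⁷ m/s
T = 2πr/v = 3.10 × 10⁻¹⁸ s = 3.10 as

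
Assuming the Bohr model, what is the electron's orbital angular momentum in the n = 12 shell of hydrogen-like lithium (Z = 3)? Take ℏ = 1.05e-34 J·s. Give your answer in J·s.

1.26e-33 J·s

L_n = nℏ = 12 × 1.05e-34 = 1.26e-33 J·s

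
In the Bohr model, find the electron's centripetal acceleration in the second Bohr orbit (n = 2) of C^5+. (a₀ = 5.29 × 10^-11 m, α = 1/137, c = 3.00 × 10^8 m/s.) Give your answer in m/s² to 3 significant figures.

r = n²a₀/Z = 3.53 × 10^-11 m, v = Zαc/n = 6.57 × 10^6 m/s
a = v²/r = (6.57 × 10^6)² / 3.53 × 10^-11 = 1.22 × 10^24 m/s²

1.22 × 10^24 m/s²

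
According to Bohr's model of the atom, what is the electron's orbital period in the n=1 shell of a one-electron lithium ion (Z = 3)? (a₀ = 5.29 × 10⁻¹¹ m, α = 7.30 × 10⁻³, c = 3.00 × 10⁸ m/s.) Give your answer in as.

16.9 as

r = n²a₀/Z = 1²·5.29 × 10⁻¹¹/3 = 1.76 × 10⁻¹¹ m
v = Zαc/n = 3·0.00730·3.00 × 10⁸/1 = 6.57 × 10⁶ m/s
T = 2πr/v = 1.69 × 10⁻¹⁷ s = 16.9 as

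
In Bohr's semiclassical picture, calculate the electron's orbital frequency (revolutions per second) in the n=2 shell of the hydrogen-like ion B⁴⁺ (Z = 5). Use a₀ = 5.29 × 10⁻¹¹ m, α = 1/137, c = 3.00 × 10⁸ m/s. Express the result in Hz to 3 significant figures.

r = n²a₀/Z = 4.23 × 10⁻¹¹ m, v = Zαc/n = 5.47 × 10⁶ m/s
f = v/(2πr) = 2.06 × 10¹⁶ Hz

2.06 × 10¹⁶ Hz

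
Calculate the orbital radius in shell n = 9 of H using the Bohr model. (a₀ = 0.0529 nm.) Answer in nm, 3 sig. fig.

4.28 nm

r_n = n²a₀/Z = 9² × 0.0529 / 1
    = 81 × 0.0529 / 1 = 4.28 nm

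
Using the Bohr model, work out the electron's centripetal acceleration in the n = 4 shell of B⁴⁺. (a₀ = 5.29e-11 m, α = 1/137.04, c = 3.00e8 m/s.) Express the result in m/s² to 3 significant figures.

r = n²a₀/Z = 1.69e-10 m, v = Zαc/n = 2.74e6 m/s
a = v²/r = (2.74e6)² / 1.69e-10 = 4.42e22 m/s²

4.42e22 m/s²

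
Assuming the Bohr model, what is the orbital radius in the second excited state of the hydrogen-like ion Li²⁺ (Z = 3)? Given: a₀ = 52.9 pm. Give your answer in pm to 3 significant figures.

r_n = n²a₀/Z = 3² × 52.9 / 3
    = 9 × 52.9 / 3 = 159 pm

159 pm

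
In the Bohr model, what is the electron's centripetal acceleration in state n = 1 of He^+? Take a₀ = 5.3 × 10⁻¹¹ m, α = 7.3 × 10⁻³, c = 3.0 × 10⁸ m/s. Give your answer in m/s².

7.2 × 10²³ m/s²

r = n²a₀/Z = 2.6 × 10⁻¹¹ m, v = Zαc/n = 4.4 × 10⁶ m/s
a = v²/r = (4.4 × 10⁶)² / 2.6 × 10⁻¹¹ = 7.2 × 10²³ m/s²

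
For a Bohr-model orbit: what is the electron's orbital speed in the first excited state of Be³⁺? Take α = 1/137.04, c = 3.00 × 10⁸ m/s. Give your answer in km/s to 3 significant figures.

4380 km/s

v_n = Zαc/n = 4 × 0.00730 × 3.00 × 10⁸ / 2
    = 4380 km/s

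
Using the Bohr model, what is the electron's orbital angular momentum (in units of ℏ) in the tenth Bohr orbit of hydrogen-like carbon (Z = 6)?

10

L_n = nℏ, so L/ℏ = n = 10.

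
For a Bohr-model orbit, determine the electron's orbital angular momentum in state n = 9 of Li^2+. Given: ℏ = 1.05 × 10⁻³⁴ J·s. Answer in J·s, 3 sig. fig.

9.45 × 10⁻³⁴ J·s

L_n = nℏ = 9 × 1.05 × 10⁻³⁴ = 9.45 × 10⁻³⁴ J·s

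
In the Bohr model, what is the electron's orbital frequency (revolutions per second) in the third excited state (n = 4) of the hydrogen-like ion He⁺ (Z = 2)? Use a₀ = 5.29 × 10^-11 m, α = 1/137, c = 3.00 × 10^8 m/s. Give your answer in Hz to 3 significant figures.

r = n²a₀/Z = 4.23 × 10^-10 m, v = Zαc/n = 1.09 × 10^6 m/s
f = v/(2πr) = 4.12 × 10^14 Hz

4.12 × 10^14 Hz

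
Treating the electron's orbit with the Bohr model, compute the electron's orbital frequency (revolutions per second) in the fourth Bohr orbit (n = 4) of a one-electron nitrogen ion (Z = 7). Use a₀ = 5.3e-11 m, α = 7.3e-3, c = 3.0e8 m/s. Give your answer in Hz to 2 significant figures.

r = n²a₀/Z = 1.2e-10 m, v = Zαc/n = 3.8e6 m/s
f = v/(2πr) = 5.0e15 Hz

5.0e15 Hz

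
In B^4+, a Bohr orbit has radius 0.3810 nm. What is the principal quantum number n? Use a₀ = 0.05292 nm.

r_n = n²a₀/Z ⇒ n² = rZ/a₀ = 0.3810 × 5 / 0.05292 ≈ 36.00
n = 6

6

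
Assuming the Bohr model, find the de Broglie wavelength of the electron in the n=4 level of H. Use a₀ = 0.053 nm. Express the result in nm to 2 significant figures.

1.3 nm

The Bohr quantisation condition is nλ = 2πr_n.
r_n = n²a₀/Z = 0.85 nm
λ = 2πr_n/n = 2π·0.85/4 = 1.3 nm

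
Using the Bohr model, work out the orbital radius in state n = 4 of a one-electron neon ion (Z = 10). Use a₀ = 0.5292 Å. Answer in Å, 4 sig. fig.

r_n = n²a₀/Z = 4² × 0.5292 / 10
    = 16 × 0.5292 / 10 = 0.8467 Å

0.8467 Å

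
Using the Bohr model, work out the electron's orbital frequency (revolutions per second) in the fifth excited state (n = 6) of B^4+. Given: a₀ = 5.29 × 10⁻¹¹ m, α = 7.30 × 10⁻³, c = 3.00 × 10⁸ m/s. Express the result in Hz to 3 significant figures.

r = n²a₀/Z = 3.81 × 10⁻¹⁰ m, v = Zαc/n = 1.82 × 10⁶ m/s
f = v/(2πr) = 7.63 × 10¹⁴ Hz

7.63 × 10¹⁴ Hz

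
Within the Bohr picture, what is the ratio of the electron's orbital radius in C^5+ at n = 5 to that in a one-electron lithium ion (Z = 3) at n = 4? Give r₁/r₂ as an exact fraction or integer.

25/32

r ∝ Z^-1 · n^2
r₁/r₂ = (6/3)^-1 · (5/4)^2 = 25/32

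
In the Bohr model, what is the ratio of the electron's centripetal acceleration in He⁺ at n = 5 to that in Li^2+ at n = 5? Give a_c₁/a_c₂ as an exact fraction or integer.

a_c ∝ Z^3 · n^-4
a_c₁/a_c₂ = (2/3)^3 · (5/5)^-4 = 8/27

8/27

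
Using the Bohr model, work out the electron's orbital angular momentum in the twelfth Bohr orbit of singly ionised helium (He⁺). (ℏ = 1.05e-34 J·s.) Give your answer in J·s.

1.26e-33 J·s

L_n = nℏ = 12 × 1.05e-34 = 1.26e-33 J·s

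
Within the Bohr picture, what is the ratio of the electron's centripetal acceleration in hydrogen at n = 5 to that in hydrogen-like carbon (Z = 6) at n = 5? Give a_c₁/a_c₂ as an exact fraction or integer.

a_c ∝ Z^3 · n^-4
a_c₁/a_c₂ = (1/6)^3 · (5/5)^-4 = 1/216

1/216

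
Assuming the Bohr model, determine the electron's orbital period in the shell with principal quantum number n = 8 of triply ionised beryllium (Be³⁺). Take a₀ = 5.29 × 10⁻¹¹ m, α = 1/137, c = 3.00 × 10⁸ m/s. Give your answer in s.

r = n²a₀/Z = 8²·5.29 × 10⁻¹¹/4 = 8.46 × 10⁻¹⁰ m
v = Zαc/n = 4·0.00730·3.00 × 10⁸/8 = 1.09 × 10⁶ m/s
T = 2πr/v = 4.86 × 10⁻¹⁵ s

4.86 × 10⁻¹⁵ s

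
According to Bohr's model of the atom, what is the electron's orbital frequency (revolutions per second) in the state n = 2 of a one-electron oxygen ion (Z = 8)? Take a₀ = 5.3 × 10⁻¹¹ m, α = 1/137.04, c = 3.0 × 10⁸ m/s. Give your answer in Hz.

r = n²a₀/Z = 2.6 × 10⁻¹¹ m, v = Zαc/n = 8.8 × 10⁶ m/s
f = v/(2πr) = 5.3 × 10¹⁶ Hz

5.3 × 10¹⁶ Hz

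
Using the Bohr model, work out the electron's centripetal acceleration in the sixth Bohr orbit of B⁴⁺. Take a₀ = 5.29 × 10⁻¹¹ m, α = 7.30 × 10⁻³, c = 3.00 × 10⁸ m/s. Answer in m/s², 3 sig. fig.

r = n²a₀/Z = 3.81 × 10⁻¹⁰ m, v = Zαc/n = 1.82 × 10⁶ m/s
a = v²/r = (1.82 × 10⁶)² / 3.81 × 10⁻¹⁰ = 8.74 × 10²¹ m/s²

8.74 × 10²¹ m/s²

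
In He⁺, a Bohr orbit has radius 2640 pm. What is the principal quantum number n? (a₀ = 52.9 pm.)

10

r_n = n²a₀/Z ⇒ n² = rZ/a₀ = 2640 × 2 / 52.9 ≈ 99.81
n = 10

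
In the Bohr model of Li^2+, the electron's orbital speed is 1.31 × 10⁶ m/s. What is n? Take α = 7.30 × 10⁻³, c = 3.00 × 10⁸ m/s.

v_n = Zαc/n ⇒ n = Zαc/v = 3 × 0.00730 × 3.00 × 10⁸ / 1.31 × 10⁶ ≈ 5.02
n = 5

5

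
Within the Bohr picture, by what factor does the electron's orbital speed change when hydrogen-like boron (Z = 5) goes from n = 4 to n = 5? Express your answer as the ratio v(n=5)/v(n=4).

4/5

v ∝ Z^1 · n^-1; with Z fixed, v ∝ n^-1.
v(n=5)/v(n=4) = (5/4)^-1 = 4/5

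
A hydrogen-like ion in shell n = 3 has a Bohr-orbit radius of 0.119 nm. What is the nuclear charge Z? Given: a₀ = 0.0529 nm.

r_n = n²a₀/Z ⇒ Z = n²a₀/r = 3² × 0.0529 / 0.119 ≈ 4.00
Z = 4

4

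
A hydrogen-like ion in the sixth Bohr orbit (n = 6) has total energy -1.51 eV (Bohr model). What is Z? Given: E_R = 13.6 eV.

E_n = −E_R Z²/n² ⇒ Z² = −E_n n²/E_R = 1.51 × 6² / 13.6 ≈ 4.00
Z = 2

2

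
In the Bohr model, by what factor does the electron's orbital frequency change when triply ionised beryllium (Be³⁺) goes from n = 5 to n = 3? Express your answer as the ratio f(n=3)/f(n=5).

f ∝ Z^2 · n^-3; with Z fixed, f ∝ n^-3.
f(n=3)/f(n=5) = (3/5)^-3 = 125/27

125/27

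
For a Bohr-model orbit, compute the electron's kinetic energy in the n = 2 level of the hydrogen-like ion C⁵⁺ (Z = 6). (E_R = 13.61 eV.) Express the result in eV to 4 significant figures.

For a Coulomb orbit the virial theorem gives K = −E_n.
E_n = −E_R·Z²/n², so K = E_R·Z²/n² = 13.61 × 6²/2² = 122.5 eV

122.5 eV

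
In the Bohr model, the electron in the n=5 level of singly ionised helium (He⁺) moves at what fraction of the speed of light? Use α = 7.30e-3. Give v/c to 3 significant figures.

0.00292

v_n = Zαc/n, so v/c = Zα/n = 2 × 0.00730 / 5 = 0.00292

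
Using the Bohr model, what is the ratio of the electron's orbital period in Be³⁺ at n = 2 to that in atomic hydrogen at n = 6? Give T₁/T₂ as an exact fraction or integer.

T ∝ Z^-2 · n^3
T₁/T₂ = (4/1)^-2 · (2/6)^3 = 1/432

1/432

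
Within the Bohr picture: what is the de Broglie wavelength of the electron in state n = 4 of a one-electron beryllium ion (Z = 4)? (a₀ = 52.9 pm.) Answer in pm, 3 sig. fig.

The Bohr quantisation condition is nλ = 2πr_n.
r_n = n²a₀/Z = 212 pm
λ = 2πr_n/n = 2π·212/4 = 332 pm

332 pm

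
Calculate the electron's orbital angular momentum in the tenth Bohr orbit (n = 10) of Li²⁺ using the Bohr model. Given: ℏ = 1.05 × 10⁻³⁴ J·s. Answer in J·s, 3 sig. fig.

L_n = nℏ = 10 × 1.05 × 10⁻³⁴ = 1.05 × 10⁻³³ J·s

1.05 × 10⁻³³ J·s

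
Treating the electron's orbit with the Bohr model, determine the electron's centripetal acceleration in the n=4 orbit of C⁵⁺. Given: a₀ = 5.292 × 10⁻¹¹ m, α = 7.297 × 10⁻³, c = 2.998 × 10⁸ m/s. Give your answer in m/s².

7.630 × 10²² m/s²

r = n²a₀/Z = 1.411 × 10⁻¹⁰ m, v = Zαc/n = 3.281 × 10⁶ m/s
a = v²/r = (3.281 × 10⁶)² / 1.411 × 10⁻¹⁰ = 7.630 × 10²² m/s²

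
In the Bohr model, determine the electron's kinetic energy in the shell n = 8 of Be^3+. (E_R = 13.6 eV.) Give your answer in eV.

For a Coulomb orbit the virial theorem gives K = −E_n.
E_n = −E_R·Z²/n², so K = E_R·Z²/n² = 13.6 × 4²/8² = 3.40 eV

3.40 eV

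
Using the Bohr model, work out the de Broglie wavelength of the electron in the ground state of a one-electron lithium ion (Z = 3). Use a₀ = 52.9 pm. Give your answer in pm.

111 pm

The Bohr quantisation condition is nλ = 2πr_n.
r_n = n²a₀/Z = 17.6 pm
λ = 2πr_n/n = 2π·17.6/1 = 111 pm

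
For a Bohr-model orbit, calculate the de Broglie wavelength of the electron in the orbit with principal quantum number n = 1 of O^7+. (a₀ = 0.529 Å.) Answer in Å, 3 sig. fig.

0.415 Å

The Bohr quantisation condition is nλ = 2πr_n.
r_n = n²a₀/Z = 0.0661 Å
λ = 2πr_n/n = 2π·0.0661/1 = 0.415 Å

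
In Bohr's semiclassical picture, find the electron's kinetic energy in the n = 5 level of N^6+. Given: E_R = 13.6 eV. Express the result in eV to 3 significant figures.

For a Coulomb orbit the virial theorem gives K = −E_n.
E_n = −E_R·Z²/n², so K = E_R·Z²/n² = 13.6 × 7²/5² = 26.7 eV

26.7 eV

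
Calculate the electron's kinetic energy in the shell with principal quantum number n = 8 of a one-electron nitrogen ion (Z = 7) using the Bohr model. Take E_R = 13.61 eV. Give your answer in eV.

For a Coulomb orbit the virial theorem gives K = −E_n.
E_n = −E_R·Z²/n², so K = E_R·Z²/n² = 13.61 × 7²/8² = 10.42 eV

10.42 eV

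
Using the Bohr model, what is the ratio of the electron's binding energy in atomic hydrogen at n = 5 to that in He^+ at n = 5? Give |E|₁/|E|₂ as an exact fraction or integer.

1/4

|E| ∝ Z^2 · n^-2
|E|₁/|E|₂ = (1/2)^2 · (5/5)^-2 = 1/4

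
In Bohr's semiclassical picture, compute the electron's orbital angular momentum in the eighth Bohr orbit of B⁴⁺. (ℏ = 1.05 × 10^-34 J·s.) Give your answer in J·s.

L_n = nℏ = 8 × 1.05 × 10^-34 = 8.40 × 10^-34 J·s

8.40 × 10^-34 J·s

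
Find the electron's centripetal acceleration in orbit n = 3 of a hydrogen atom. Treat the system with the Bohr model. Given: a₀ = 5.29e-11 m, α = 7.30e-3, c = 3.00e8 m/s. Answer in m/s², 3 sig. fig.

1.12e21 m/s²

r = n²a₀/Z = 4.76e-10 m, v = Zαc/n = 7.30e5 m/s
a = v²/r = (7.30e5)² / 4.76e-10 = 1.12e21 m/s²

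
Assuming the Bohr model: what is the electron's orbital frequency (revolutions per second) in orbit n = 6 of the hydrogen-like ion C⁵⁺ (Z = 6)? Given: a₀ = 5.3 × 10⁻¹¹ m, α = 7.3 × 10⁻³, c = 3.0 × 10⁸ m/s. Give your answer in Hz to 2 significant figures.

1.1 × 10¹⁵ Hz

r = n²a₀/Z = 3.2 × 10⁻¹⁰ m, v = Zαc/n = 2.2 × 10⁶ m/s
f = v/(2πr) = 1.1 × 10¹⁵ Hz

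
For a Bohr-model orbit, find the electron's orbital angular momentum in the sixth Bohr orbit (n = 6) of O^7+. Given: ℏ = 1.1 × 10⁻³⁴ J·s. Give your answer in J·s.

L_n = nℏ = 6 × 1.1 × 10⁻³⁴ = 6.6 × 10⁻³⁴ J·s

6.6 × 10⁻³⁴ J·s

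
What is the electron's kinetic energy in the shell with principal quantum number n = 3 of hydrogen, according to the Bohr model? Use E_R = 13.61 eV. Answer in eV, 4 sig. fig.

1.512 eV

For a Coulomb orbit the virial theorem gives K = −E_n.
E_n = −E_R·Z²/n², so K = E_R·Z²/n² = 13.61 × 1²/3² = 1.512 eV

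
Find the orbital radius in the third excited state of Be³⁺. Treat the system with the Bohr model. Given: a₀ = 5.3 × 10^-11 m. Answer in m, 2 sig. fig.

2.1 × 10^-10 m

r_n = n²a₀/Z = 4² × 5.3 × 10^-11 / 4
    = 16 × 5.3 × 10^-11 / 4 = 2.1 × 10^-10 m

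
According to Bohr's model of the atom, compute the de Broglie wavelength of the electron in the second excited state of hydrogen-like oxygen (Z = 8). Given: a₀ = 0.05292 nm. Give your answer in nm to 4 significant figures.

0.1247 nm

The Bohr quantisation condition is nλ = 2πr_n.
r_n = n²a₀/Z = 0.05954 nm
λ = 2πr_n/n = 2π·0.05954/3 = 0.1247 nm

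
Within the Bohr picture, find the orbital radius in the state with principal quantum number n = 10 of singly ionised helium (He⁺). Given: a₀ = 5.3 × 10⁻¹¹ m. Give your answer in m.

r_n = n²a₀/Z = 10² × 5.3 × 10⁻¹¹ / 2
    = 100 × 5.3 × 10⁻¹¹ / 2 = 2.6 × 10⁻⁹ m

2.6 × 10⁻⁹ m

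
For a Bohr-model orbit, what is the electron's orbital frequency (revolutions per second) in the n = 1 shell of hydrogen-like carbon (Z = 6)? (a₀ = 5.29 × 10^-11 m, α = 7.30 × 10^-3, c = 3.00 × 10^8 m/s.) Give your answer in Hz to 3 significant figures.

2.37 × 10^17 Hz

r = n²a₀/Z = 8.82 × 10^-12 m, v = Zαc/n = 1.31 × 10^7 m/s
f = v/(2πr) = 2.37 × 10^17 Hz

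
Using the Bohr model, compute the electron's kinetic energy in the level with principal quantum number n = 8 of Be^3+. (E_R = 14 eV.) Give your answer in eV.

3.5 eV

For a Coulomb orbit the virial theorem gives K = −E_n.
E_n = −E_R·Z²/n², so K = E_R·Z²/n² = 14 × 4²/8² = 3.5 eV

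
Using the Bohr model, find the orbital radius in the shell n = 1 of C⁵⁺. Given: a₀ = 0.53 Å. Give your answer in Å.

r_n = n²a₀/Z = 1² × 0.53 / 6
    = 1 × 0.53 / 6 = 0.088 Å

0.088 Å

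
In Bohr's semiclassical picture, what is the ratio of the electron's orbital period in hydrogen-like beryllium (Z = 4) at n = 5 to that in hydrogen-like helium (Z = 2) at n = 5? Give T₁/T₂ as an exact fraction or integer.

1/4

T ∝ Z^-2 · n^3
T₁/T₂ = (4/2)^-2 · (5/5)^3 = 1/4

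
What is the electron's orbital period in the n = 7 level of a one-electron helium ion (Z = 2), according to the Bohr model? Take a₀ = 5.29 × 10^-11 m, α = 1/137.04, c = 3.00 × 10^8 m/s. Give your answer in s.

1.30 × 10^-14 s

r = n²a₀/Z = 7²·5.29 × 10^-11/2 = 1.30 × 10^-9 m
v = Zαc/n = 2·0.00730·3.00 × 10^8/7 = 6.25 × 10^5 m/s
T = 2πr/v = 1.30 × 10^-14 s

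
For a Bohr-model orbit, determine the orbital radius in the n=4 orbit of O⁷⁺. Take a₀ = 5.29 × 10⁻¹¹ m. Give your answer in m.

1.06 × 10⁻¹⁰ m

r_n = n²a₀/Z = 4² × 5.29 × 10⁻¹¹ / 8
    = 16 × 5.29 × 10⁻¹¹ / 8 = 1.06 × 10⁻¹⁰ m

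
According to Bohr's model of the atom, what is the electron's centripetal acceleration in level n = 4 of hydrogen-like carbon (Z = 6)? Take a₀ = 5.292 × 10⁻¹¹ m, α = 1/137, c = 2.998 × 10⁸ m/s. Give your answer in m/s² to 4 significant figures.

7.635 × 10²² m/s²

r = n²a₀/Z = 1.411 × 10⁻¹⁰ m, v = Zαc/n = 3.282 × 10⁶ m/s
a = v²/r = (3.282 × 10⁶)² / 1.411 × 10⁻¹⁰ = 7.635 × 10²² m/s²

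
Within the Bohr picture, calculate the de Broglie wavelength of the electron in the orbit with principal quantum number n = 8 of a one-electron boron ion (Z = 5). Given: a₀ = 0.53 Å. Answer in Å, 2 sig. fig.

5.3 Å

The Bohr quantisation condition is nλ = 2πr_n.
r_n = n²a₀/Z = 6.8 Å
λ = 2πr_n/n = 2π·6.8/8 = 5.3 Å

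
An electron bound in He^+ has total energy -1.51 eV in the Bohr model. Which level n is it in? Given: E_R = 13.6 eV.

6

E_n = −E_R Z²/n² ⇒ n² = E_R Z²/(−E_n) = 13.6 × 2² / 1.51 ≈ 36.03
n = 6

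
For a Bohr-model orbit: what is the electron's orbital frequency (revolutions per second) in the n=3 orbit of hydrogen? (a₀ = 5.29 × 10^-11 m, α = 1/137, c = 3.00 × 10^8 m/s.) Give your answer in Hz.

r = n²a₀/Z = 4.76 × 10^-10 m, v = Zαc/n = 7.30 × 10^5 m/s
f = v/(2πr) = 2.44 × 10^14 Hz

2.44 × 10^14 Hz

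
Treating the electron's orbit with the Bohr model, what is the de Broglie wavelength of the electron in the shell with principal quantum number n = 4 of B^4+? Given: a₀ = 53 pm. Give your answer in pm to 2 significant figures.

270 pm

The Bohr quantisation condition is nλ = 2πr_n.
r_n = n²a₀/Z = 170 pm
λ = 2πr_n/n = 2π·170/4 = 270 pm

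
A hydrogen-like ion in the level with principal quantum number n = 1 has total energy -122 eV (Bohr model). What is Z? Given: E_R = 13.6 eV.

3

E_n = −E_R Z²/n² ⇒ Z² = −E_n n²/E_R = 122 × 1² / 13.6 ≈ 8.97
Z = 3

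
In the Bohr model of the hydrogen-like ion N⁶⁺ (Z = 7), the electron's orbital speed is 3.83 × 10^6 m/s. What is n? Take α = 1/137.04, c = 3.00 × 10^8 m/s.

v_n = Zαc/n ⇒ n = Zαc/v = 7 × 0.00730 × 3.00 × 10^8 / 3.83 × 10^6 ≈ 4.00
n = 4

4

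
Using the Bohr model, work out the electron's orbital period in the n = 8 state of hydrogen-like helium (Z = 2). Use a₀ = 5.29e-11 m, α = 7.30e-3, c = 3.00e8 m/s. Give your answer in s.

1.94e-14 s

r = n²a₀/Z = 8²·5.29e-11/2 = 1.69e-9 m
v = Zαc/n = 2·0.00730·3.00e8/8 = 5.47e5 m/s
T = 2πr/v = 1.94e-14 s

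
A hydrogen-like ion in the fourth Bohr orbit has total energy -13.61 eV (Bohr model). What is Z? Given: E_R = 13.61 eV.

E_n = −E_R Z²/n² ⇒ Z² = −E_n n²/E_R = 13.61 × 4² / 13.61 ≈ 16.00
Z = 4

4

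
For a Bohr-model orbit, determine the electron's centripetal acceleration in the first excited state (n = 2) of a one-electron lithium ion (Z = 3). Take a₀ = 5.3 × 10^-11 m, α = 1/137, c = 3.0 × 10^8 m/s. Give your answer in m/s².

1.5 × 10^23 m/s²

r = n²a₀/Z = 7.1 × 10^-11 m, v = Zαc/n = 3.3 × 10^6 m/s
a = v²/r = (3.3 × 10^6)² / 7.1 × 10^-11 = 1.5 × 10^23 m/s²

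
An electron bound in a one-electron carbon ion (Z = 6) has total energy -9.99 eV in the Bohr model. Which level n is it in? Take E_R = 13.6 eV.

7

E_n = −E_R Z²/n² ⇒ n² = E_R Z²/(−E_n) = 13.6 × 6² / 9.99 ≈ 49.01
n = 7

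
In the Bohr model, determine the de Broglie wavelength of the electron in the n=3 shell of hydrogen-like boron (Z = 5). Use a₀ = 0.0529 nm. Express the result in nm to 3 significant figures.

The Bohr quantisation condition is nλ = 2πr_n.
r_n = n²a₀/Z = 0.0952 nm
λ = 2πr_n/n = 2π·0.0952/3 = 0.199 nm

0.199 nm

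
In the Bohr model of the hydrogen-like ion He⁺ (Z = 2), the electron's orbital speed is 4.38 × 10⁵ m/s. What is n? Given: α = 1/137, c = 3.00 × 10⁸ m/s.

v_n = Zαc/n ⇒ n = Zαc/v = 2 × 0.00730 × 3.00 × 10⁸ / 4.38 × 10⁵ ≈ 10.00
n = 10

10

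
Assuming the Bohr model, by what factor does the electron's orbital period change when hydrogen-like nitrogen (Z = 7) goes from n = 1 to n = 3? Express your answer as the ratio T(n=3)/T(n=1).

27

T ∝ Z^-2 · n^3; with Z fixed, T ∝ n^3.
T(n=3)/T(n=1) = (3/1)^3 = 27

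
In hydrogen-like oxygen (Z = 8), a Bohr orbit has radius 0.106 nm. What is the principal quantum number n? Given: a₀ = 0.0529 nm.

4

r_n = n²a₀/Z ⇒ n² = rZ/a₀ = 0.106 × 8 / 0.0529 ≈ 16.03
n = 4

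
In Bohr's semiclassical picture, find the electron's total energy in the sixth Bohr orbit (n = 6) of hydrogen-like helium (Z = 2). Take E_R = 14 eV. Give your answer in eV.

E_n = −E_R·Z²/n² = −14 × 2²/6² = -1.6 eV

-1.6 eV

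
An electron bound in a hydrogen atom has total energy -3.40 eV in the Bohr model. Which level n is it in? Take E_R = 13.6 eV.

E_n = −E_R Z²/n² ⇒ n² = E_R Z²/(−E_n) = 13.6 × 1² / 3.40 ≈ 4.00
n = 2

2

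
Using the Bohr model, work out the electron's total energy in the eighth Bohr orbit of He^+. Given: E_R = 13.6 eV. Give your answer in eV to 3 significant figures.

-0.850 eV

E_n = −E_R·Z²/n² = −13.6 × 2²/8² = -0.850 eV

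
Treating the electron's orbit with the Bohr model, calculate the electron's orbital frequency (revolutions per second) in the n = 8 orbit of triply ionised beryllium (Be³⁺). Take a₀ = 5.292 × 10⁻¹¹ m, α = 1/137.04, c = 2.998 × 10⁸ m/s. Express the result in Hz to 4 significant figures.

2.056 × 10¹⁴ Hz

r = n²a₀/Z = 8.467 × 10⁻¹⁰ m, v = Zαc/n = 1.094 × 10⁶ m/s
f = v/(2πr) = 2.056 × 10¹⁴ Hz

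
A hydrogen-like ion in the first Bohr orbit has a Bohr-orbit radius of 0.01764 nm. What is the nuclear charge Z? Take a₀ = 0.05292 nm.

r_n = n²a₀/Z ⇒ Z = n²a₀/r = 1² × 0.05292 / 0.01764 ≈ 3.00
Z = 3

3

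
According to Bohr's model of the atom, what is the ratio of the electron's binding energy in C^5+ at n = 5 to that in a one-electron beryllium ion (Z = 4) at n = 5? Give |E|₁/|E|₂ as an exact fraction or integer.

9/4

|E| ∝ Z^2 · n^-2
|E|₁/|E|₂ = (6/4)^2 · (5/5)^-2 = 9/4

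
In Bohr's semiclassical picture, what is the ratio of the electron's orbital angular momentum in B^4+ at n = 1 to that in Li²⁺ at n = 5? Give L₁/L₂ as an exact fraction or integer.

1/5

L = nℏ is independent of Z.
L₁/L₂ = n₁/n₂ = 1/5 = 1/5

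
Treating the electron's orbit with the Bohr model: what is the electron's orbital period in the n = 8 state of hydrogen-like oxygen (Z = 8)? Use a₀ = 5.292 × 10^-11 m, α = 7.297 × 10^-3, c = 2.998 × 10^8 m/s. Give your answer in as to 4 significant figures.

1216 as

r = n²a₀/Z = 8²·5.292 × 10^-11/8 = 4.234 × 10^-10 m
v = Zαc/n = 8·0.007297·2.998 × 10^8/8 = 2.188 × 10^6 m/s
T = 2πr/v = 1.216 × 10^-15 s = 1216 as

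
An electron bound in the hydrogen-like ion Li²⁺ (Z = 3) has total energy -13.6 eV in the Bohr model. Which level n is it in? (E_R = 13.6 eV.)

3

E_n = −E_R Z²/n² ⇒ n² = E_R Z²/(−E_n) = 13.6 × 3² / 13.6 ≈ 9.00
n = 3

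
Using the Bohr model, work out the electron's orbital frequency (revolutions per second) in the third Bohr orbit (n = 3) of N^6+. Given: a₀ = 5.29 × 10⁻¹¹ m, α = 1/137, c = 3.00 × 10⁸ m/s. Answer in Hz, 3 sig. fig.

r = n²a₀/Z = 6.80 × 10⁻¹¹ m, v = Zαc/n = 5.11 × 10⁶ m/s
f = v/(2πr) = 1.20 × 10¹⁶ Hz

1.20 × 10¹⁶ Hz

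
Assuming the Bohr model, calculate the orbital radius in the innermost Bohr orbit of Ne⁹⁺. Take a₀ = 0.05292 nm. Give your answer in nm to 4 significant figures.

0.005292 nm

r_n = n²a₀/Z = 1² × 0.05292 / 10
    = 1 × 0.05292 / 10 = 0.005292 nm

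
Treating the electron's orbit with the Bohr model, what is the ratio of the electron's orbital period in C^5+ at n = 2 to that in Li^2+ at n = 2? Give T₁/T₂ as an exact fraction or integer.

1/4

T ∝ Z^-2 · n^3
T₁/T₂ = (6/3)^-2 · (2/2)^3 = 1/4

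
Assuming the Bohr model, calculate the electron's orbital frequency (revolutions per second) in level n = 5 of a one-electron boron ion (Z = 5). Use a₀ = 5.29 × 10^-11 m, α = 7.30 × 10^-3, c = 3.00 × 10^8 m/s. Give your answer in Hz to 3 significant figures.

r = n²a₀/Z = 2.64 × 10^-10 m, v = Zαc/n = 2.19 × 10^6 m/s
f = v/(2πr) = 1.32 × 10^15 Hz

1.32 × 10^15 Hz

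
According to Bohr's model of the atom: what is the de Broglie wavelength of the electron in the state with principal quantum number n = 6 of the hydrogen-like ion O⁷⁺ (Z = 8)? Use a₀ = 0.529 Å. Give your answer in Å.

The Bohr quantisation condition is nλ = 2πr_n.
r_n = n²a₀/Z = 2.38 Å
λ = 2πr_n/n = 2π·2.38/6 = 2.49 Å

2.49 Å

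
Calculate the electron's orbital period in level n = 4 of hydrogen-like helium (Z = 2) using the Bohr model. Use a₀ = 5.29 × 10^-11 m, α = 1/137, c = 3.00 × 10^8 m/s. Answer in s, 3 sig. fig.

2.43 × 10^-15 s

r = n²a₀/Z = 4²·5.29 × 10^-11/2 = 4.23 × 10^-10 m
v = Zαc/n = 2·0.00730·3.00 × 10^8/4 = 1.09 × 10^6 m/s
T = 2πr/v = 2.43 × 10^-15 s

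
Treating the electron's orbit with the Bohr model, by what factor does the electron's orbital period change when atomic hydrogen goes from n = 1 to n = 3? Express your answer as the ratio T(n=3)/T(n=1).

27

T ∝ Z^-2 · n^3; with Z fixed, T ∝ n^3.
T(n=3)/T(n=1) = (3/1)^3 = 27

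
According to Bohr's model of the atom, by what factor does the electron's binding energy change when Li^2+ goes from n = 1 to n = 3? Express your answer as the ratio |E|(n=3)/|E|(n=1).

1/9

|E| ∝ Z^2 · n^-2; with Z fixed, |E| ∝ n^-2.
|E|(n=3)/|E|(n=1) = (3/1)^-2 = 1/9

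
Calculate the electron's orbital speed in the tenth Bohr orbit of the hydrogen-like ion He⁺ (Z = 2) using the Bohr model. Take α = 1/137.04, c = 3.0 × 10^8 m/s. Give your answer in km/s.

v_n = Zαc/n = 2 × 0.0073 × 3.0 × 10^8 / 10
    = 440 km/s

440 km/s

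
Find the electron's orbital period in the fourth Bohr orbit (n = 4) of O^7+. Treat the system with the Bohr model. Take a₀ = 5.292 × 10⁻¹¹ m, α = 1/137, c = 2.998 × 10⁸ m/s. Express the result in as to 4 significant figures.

151.9 as

r = n²a₀/Z = 4²·5.292 × 10⁻¹¹/8 = 1.058 × 10⁻¹⁰ m
v = Zαc/n = 8·0.007299·2.998 × 10⁸/4 = 4.377 × 10⁶ m/s
T = 2πr/v = 1.519 × 10⁻¹⁶ s = 151.9 as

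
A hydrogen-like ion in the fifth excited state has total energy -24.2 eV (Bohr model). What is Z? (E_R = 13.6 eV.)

8

E_n = −E_R Z²/n² ⇒ Z² = −E_n n²/E_R = 24.2 × 6² / 13.6 ≈ 64.06
Z = 8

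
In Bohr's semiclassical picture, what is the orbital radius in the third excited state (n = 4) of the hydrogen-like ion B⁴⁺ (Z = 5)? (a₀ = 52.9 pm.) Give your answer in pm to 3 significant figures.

169 pm

r_n = n²a₀/Z = 4² × 52.9 / 5
    = 16 × 52.9 / 5 = 169 pm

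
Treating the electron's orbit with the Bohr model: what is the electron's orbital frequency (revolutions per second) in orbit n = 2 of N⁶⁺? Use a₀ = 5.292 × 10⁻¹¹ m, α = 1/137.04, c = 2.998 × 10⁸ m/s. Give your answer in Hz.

4.030 × 10¹⁶ Hz

r = n²a₀/Z = 3.024 × 10⁻¹¹ m, v = Zαc/n = 7.657 × 10⁶ m/s
f = v/(2πr) = 4.030 × 10¹⁶ Hz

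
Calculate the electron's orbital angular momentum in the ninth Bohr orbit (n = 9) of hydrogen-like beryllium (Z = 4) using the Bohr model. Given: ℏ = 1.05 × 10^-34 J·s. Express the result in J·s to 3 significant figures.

9.45 × 10^-34 J·s

L_n = nℏ = 9 × 1.05 × 10^-34 = 9.45 × 10^-34 J·s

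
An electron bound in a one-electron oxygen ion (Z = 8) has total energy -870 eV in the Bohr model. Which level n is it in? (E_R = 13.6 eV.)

1

E_n = −E_R Z²/n² ⇒ n² = E_R Z²/(−E_n) = 13.6 × 8² / 870 ≈ 1.00
n = 1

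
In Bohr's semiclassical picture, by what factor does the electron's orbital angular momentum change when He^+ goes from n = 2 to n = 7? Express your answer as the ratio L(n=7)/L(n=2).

L = nℏ depends only on n, so L ∝ n.
L(n=7)/L(n=2) = (7/2)^1 = 7/2

7/2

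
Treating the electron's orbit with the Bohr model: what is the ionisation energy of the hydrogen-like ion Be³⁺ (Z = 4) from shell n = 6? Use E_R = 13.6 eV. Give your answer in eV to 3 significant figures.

6.04 eV

E_n = −E_R·Z²/n² = −13.6 × 4²/6² eV = -6.04 eV
Ionisation energy = −E_n = 6.04 eV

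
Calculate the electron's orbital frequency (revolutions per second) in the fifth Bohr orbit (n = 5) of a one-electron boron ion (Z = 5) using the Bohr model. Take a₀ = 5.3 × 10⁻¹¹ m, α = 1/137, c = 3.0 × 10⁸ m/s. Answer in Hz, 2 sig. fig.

r = n²a₀/Z = 2.6 × 10⁻¹⁰ m, v = Zαc/n = 2.2 × 10⁶ m/s
f = v/(2πr) = 1.3 × 10¹⁵ Hz

1.3 × 10¹⁵ Hz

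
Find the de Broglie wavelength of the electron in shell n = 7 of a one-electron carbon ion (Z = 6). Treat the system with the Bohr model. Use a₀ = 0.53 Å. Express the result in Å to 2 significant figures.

The Bohr quantisation condition is nλ = 2πr_n.
r_n = n²a₀/Z = 4.3 Å
λ = 2πr_n/n = 2π·4.3/7 = 3.9 Å

3.9 Å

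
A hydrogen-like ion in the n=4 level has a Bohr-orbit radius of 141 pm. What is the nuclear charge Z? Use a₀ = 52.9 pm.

r_n = n²a₀/Z ⇒ Z = n²a₀/r = 4² × 52.9 / 141 ≈ 6.00
Z = 6

6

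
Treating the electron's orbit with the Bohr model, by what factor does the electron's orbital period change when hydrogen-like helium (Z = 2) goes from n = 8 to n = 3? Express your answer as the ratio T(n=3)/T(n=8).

T ∝ Z^-2 · n^3; with Z fixed, T ∝ n^3.
T(n=3)/T(n=8) = (3/8)^3 = 27/512

27/512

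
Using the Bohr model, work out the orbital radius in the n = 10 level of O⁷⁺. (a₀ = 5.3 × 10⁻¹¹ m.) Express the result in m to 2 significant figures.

r_n = n²a₀/Z = 10² × 5.3 × 10⁻¹¹ / 8
    = 100 × 5.3 × 10⁻¹¹ / 8 = 6.6 × 10⁻¹⁰ m

6.6 × 10⁻¹⁰ m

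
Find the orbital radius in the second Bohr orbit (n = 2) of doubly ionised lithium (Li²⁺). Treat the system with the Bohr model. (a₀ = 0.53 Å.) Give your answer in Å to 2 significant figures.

0.71 Å

r_n = n²a₀/Z = 2² × 0.53 / 3
    = 4 × 0.53 / 3 = 0.71 Å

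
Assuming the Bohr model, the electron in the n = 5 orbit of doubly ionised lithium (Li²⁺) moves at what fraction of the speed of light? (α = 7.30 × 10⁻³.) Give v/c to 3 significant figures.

0.00438

v_n = Zαc/n, so v/c = Zα/n = 3 × 0.00730 / 5 = 0.00438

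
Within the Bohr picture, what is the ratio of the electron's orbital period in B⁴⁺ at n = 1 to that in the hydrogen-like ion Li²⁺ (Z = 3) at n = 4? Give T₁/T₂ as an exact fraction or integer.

T ∝ Z^-2 · n^3
T₁/T₂ = (5/3)^-2 · (1/4)^3 = 9/1600

9/1600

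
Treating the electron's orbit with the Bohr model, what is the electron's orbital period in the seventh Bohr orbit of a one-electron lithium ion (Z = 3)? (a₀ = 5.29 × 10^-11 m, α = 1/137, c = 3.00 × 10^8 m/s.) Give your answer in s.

5.78 × 10^-15 s

r = n²a₀/Z = 7²·5.29 × 10^-11/3 = 8.64 × 10^-10 m
v = Zαc/n = 3·0.00730·3.00 × 10^8/7 = 9.38 × 10^5 m/s
T = 2πr/v = 5.78 × 10^-15 s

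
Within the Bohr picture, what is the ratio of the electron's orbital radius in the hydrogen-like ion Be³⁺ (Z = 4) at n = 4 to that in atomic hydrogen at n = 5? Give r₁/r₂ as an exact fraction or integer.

4/25

r ∝ Z^-1 · n^2
r₁/r₂ = (4/1)^-1 · (4/5)^2 = 4/25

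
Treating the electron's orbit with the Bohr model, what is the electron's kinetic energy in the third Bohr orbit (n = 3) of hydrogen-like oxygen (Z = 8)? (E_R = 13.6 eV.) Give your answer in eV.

96.7 eV

For a Coulomb orbit the virial theorem gives K = −E_n.
E_n = −E_R·Z²/n², so K = E_R·Z²/n² = 13.6 × 8²/3² = 96.7 eV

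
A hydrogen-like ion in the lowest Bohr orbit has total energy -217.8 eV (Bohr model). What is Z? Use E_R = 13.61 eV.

4

E_n = −E_R Z²/n² ⇒ Z² = −E_n n²/E_R = 217.8 × 1² / 13.61 ≈ 16.00
Z = 4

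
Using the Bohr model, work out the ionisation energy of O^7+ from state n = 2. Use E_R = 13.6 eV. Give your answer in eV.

E_n = −E_R·Z²/n² = −13.6 × 8²/2² eV = -218 eV
Ionisation energy = −E_n = 218 eV

218 eV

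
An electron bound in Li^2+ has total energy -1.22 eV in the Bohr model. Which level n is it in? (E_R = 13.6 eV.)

E_n = −E_R Z²/n² ⇒ n² = E_R Z²/(−E_n) = 13.6 × 3² / 1.22 ≈ 100.33
n = 10

10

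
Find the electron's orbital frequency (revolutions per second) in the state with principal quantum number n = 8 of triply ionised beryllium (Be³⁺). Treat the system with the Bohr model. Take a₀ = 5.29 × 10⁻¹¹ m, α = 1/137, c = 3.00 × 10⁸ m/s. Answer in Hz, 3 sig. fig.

r = n²a₀/Z = 8.46 × 10⁻¹⁰ m, v = Zαc/n = 1.09 × 10⁶ m/s
f = v/(2πr) = 2.06 × 10¹⁴ Hz

2.06 × 10¹⁴ Hz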